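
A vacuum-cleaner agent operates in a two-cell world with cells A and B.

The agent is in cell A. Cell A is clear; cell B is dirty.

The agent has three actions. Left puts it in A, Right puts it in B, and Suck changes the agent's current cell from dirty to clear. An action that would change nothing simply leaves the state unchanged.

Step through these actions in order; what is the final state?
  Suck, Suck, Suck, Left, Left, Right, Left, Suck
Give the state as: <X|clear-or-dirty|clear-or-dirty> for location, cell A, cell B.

<A|clear|dirty>

step 1/8 (Suck): <A|clear|dirty>
step 2/8 (Suck): <A|clear|dirty>
step 3/8 (Suck): <A|clear|dirty>
step 4/8 (Left): <A|clear|dirty>
step 5/8 (Left): <A|clear|dirty>
step 6/8 (Right): <B|clear|dirty>
step 7/8 (Left): <A|clear|dirty>
step 8/8 (Suck): <A|clear|dirty>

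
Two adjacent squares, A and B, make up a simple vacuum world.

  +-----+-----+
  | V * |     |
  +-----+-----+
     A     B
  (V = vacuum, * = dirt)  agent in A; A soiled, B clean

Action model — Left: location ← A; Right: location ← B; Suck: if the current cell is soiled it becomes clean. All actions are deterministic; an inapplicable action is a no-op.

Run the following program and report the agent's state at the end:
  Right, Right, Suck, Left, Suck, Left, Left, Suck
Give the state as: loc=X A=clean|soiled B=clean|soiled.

1) do Right; now loc=B A=soiled B=clean
2) do Right; now loc=B A=soiled B=clean
3) do Suck; now loc=B A=soiled B=clean
4) do Left; now loc=A A=soiled B=clean
5) do Suck; now loc=A A=clean B=clean
6) do Left; now loc=A A=clean B=clean
7) do Left; now loc=A A=clean B=clean
8) do Suck; now loc=A A=clean B=clean

loc=A A=clean B=clean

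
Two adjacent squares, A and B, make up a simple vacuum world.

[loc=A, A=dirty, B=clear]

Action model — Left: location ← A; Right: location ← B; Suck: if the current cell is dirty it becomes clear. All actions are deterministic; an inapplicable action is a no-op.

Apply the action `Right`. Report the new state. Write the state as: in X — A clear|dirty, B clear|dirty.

in B — A dirty, B clear

start: in A — A dirty, B clear
step 1/1 (Right): in B — A dirty, B clear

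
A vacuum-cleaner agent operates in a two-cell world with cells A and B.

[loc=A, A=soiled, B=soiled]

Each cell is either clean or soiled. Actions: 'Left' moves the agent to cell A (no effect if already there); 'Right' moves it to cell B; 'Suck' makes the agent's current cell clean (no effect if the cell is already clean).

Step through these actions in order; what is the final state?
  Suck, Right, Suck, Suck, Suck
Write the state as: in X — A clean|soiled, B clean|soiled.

t=1 Suck ⇒ in A — A clean, B soiled
t=2 Right ⇒ in B — A clean, B soiled
t=3 Suck ⇒ in B — A clean, B clean
t=4 Suck ⇒ in B — A clean, B clean
t=5 Suck ⇒ in B — A clean, B clean

in B — A clean, B clean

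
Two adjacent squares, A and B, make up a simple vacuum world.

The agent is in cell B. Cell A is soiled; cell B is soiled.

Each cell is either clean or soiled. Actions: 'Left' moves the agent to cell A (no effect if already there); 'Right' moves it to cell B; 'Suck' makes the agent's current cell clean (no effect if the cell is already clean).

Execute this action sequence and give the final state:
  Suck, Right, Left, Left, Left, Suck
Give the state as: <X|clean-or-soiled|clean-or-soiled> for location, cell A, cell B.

<A|clean|clean>

1) do Suck; now <B|soiled|clean>
2) do Right; now <B|soiled|clean>
3) do Left; now <A|soiled|clean>
4) do Left; now <A|soiled|clean>
5) do Left; now <A|soiled|clean>
6) do Suck; now <A|clean|clean>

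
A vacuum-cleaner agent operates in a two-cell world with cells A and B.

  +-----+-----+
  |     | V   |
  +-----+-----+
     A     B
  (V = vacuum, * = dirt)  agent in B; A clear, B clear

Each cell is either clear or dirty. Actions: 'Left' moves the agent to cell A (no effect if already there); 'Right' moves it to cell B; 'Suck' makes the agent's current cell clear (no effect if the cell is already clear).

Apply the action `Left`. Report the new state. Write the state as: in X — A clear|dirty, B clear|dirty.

start: in B — A clear, B clear
[1] after Left: in A — A clear, B clear

in A — A clear, B clear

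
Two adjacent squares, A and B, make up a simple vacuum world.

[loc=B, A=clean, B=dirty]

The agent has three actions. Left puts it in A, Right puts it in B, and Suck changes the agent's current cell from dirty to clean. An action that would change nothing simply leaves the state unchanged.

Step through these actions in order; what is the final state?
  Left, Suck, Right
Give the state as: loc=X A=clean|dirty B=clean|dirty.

Left (#1): loc=A A=clean B=dirty
Suck (#2): loc=A A=clean B=dirty
Right (#3): loc=B A=clean B=dirty

loc=B A=clean B=dirty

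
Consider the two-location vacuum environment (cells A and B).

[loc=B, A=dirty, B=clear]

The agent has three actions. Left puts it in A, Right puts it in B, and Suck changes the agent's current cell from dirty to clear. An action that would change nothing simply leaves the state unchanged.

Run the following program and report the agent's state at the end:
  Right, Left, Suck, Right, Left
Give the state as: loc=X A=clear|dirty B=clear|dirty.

[1] after Right: loc=B A=dirty B=clear
[2] after Left: loc=A A=dirty B=clear
[3] after Suck: loc=A A=clear B=clear
[4] after Right: loc=B A=clear B=clear
[5] after Left: loc=A A=clear B=clear

loc=A A=clear B=clear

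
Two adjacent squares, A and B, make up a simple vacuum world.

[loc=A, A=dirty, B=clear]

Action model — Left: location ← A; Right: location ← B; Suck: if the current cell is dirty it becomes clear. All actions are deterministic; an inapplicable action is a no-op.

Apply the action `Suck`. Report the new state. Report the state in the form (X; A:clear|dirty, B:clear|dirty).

start: (A; A:dirty, B:clear)
t=1 Suck ⇒ (A; A:clear, B:clear)

(A; A:clear, B:clear)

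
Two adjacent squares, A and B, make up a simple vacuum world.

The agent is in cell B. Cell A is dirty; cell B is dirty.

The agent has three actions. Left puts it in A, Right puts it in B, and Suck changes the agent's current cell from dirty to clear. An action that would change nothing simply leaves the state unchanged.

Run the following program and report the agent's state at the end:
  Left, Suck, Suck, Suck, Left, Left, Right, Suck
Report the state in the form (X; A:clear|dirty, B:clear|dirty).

(B; A:clear, B:clear)

step 1/8 (Left): (A; A:dirty, B:dirty)
step 2/8 (Suck): (A; A:clear, B:dirty)
step 3/8 (Suck): (A; A:clear, B:dirty)
step 4/8 (Suck): (A; A:clear, B:dirty)
step 5/8 (Left): (A; A:clear, B:dirty)
step 6/8 (Left): (A; A:clear, B:dirty)
step 7/8 (Right): (B; A:clear, B:dirty)
step 8/8 (Suck): (B; A:clear, B:clear)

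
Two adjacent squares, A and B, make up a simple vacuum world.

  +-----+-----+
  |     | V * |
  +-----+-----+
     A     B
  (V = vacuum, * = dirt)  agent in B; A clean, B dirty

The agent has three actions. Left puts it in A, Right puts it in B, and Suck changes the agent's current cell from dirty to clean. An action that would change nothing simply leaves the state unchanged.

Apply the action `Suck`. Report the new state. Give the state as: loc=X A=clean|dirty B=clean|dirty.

start: loc=B A=clean B=dirty
1. Suck → loc=B A=clean B=clean

loc=B A=clean B=clean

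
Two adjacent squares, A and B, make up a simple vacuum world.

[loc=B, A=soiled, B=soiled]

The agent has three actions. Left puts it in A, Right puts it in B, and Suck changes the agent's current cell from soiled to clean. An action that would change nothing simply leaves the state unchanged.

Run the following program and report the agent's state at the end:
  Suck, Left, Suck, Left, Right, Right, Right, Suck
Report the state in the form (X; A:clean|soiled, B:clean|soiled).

1. Suck → (B; A:soiled, B:clean)
2. Left → (A; A:soiled, B:clean)
3. Suck → (A; A:clean, B:clean)
4. Left → (A; A:clean, B:clean)
5. Right → (B; A:clean, B:clean)
6. Right → (B; A:clean, B:clean)
7. Right → (B; A:clean, B:clean)
8. Suck → (B; A:clean, B:clean)

(B; A:clean, B:clean)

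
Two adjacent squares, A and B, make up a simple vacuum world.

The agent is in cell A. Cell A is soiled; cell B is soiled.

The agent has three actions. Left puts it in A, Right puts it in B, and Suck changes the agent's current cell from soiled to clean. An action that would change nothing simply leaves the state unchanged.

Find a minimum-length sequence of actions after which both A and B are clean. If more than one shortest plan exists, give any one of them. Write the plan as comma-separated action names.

Suck, Right, Suck

t=1 Suck ⇒ (A; A:clean, B:soiled)
t=2 Right ⇒ (B; A:clean, B:soiled)
t=3 Suck ⇒ (B; A:clean, B:clean)
min 3: Suck A + move + Suck B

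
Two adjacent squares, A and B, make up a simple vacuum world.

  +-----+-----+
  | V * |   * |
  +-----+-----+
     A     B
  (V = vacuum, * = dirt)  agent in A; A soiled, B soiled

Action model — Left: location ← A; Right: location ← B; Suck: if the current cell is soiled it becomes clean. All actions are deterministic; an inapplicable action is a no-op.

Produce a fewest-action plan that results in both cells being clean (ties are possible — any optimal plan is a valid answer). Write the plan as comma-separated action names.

Suck, Right, Suck

1) do Suck; now (A; A:clean, B:soiled)
2) do Right; now (B; A:clean, B:soiled)
3) do Suck; now (B; A:clean, B:clean)
min 3: Suck A + move + Suck B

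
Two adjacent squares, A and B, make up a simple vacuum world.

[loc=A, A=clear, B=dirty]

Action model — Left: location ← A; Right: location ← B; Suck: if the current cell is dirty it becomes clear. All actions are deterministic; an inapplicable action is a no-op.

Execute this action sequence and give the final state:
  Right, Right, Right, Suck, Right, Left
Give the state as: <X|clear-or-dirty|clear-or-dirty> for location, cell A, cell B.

<A|clear|clear>

[1] after Right: <B|clear|dirty>
[2] after Right: <B|clear|dirty>
[3] after Right: <B|clear|dirty>
[4] after Suck: <B|clear|clear>
[5] after Right: <B|clear|clear>
[6] after Left: <A|clear|clear>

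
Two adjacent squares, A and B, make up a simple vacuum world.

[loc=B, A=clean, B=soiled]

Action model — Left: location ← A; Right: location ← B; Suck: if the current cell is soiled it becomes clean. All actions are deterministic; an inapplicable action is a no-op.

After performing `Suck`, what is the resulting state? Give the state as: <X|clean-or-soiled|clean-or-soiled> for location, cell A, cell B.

<B|clean|clean>

start: <B|clean|soiled>
1. Suck → <B|clean|clean>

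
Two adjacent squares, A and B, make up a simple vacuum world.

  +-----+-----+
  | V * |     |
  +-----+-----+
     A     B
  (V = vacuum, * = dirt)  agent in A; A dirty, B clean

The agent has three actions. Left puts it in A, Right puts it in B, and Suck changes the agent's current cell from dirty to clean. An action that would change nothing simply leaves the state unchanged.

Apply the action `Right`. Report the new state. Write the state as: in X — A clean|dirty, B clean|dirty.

start: in A — A dirty, B clean
t=1 Right ⇒ in B — A dirty, B clean

in B — A dirty, B clean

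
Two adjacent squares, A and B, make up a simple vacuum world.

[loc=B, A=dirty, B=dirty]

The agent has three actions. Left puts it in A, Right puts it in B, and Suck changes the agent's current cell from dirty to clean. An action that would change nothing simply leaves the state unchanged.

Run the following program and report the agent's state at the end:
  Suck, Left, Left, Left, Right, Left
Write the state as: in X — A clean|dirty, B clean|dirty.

in A — A dirty, B clean

1) do Suck; now in B — A dirty, B clean
2) do Left; now in A — A dirty, B clean
3) do Left; now in A — A dirty, B clean
4) do Left; now in A — A dirty, B clean
5) do Right; now in B — A dirty, B clean
6) do Left; now in A — A dirty, B clean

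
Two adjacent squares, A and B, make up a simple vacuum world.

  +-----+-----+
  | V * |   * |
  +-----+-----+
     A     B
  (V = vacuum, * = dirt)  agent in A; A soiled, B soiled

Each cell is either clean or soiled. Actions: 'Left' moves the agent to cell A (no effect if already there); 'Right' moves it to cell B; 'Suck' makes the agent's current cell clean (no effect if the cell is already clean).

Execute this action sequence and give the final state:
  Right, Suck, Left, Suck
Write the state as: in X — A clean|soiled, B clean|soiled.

in A — A clean, B clean

[1] after Right: in B — A soiled, B soiled
[2] after Suck: in B — A soiled, B clean
[3] after Left: in A — A soiled, B clean
[4] after Suck: in A — A clean, B clean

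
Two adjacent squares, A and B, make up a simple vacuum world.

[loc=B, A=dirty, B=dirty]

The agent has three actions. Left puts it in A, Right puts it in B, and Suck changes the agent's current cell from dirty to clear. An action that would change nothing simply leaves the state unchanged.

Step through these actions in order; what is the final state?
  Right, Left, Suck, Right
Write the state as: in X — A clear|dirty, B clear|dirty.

in B — A clear, B dirty

1) do Right; now in B — A dirty, B dirty
2) do Left; now in A — A dirty, B dirty
3) do Suck; now in A — A clear, B dirty
4) do Right; now in B — A clear, B dirty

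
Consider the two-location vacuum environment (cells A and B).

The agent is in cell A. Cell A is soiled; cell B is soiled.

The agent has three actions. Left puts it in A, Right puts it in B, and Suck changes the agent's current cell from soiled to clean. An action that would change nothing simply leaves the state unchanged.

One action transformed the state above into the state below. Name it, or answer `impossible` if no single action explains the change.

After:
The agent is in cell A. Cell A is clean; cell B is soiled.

try  Left: (A; A:soiled, B:soiled)
try Right: (B; A:soiled, B:soiled)
try  Suck: (A; A:clean, B:soiled)  ← match

Suck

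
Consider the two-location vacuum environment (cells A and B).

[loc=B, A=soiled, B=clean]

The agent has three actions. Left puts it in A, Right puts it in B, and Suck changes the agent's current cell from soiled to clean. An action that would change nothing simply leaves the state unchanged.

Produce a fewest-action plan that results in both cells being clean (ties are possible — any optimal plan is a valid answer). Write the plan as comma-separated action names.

Left, Suck

t=1 Left ⇒ in A — A soiled, B clean
t=2 Suck ⇒ in A — A clean, B clean
min 2: go A then Suck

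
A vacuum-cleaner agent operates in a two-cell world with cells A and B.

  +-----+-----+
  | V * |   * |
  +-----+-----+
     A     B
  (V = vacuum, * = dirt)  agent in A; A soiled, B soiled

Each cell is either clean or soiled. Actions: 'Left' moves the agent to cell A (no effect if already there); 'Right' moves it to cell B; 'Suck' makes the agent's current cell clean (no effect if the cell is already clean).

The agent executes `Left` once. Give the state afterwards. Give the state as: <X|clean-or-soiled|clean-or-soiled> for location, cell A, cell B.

<A|soiled|soiled>

start: <A|soiled|soiled>
[1] after Left: <A|soiled|soiled>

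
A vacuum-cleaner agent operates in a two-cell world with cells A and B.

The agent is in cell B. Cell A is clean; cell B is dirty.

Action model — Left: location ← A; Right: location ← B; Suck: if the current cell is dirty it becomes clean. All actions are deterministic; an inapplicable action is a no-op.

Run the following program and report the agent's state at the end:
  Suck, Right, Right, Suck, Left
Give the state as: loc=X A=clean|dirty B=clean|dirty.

Suck (#1): loc=B A=clean B=clean
Right (#2): loc=B A=clean B=clean
Right (#3): loc=B A=clean B=clean
Suck (#4): loc=B A=clean B=clean
Left (#5): loc=A A=clean B=clean

loc=A A=clean B=clean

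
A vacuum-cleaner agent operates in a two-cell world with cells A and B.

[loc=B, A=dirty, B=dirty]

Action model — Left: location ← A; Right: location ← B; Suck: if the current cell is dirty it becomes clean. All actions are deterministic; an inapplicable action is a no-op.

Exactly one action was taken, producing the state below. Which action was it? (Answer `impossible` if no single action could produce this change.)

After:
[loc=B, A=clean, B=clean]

try  Left: <A|dirty|dirty>
try Right: <B|dirty|dirty>
try  Suck: <B|dirty|clean>
no single action produces the after-state

impossible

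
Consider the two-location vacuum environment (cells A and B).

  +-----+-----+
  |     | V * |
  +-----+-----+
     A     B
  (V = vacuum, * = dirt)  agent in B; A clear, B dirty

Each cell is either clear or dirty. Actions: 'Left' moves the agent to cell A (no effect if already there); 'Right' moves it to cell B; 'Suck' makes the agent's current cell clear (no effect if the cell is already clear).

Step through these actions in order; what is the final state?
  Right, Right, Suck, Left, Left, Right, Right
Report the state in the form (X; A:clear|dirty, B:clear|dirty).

(B; A:clear, B:clear)

[1] after Right: (B; A:clear, B:dirty)
[2] after Right: (B; A:clear, B:dirty)
[3] after Suck: (B; A:clear, B:clear)
[4] after Left: (A; A:clear, B:clear)
[5] after Left: (A; A:clear, B:clear)
[6] after Right: (B; A:clear, B:clear)
[7] after Right: (B; A:clear, B:clear)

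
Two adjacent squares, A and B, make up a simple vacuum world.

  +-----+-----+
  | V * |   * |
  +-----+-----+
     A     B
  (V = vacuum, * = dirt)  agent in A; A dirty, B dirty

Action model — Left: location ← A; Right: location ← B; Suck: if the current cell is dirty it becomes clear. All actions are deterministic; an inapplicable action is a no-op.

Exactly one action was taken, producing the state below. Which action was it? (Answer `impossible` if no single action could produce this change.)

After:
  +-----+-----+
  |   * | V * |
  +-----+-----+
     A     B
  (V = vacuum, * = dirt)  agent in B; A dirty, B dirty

Right

try  Left: <A|dirty|dirty>
try Right: <B|dirty|dirty>  ← match
try  Suck: <A|clear|dirty>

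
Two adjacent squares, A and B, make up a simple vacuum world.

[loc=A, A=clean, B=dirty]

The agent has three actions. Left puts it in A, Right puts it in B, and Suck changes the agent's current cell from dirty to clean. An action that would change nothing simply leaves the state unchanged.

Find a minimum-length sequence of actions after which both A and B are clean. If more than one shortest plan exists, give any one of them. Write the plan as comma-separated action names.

t=1 Right ⇒ in B — A clean, B dirty
t=2 Suck ⇒ in B — A clean, B clean
min 2: go B then Suck

Right, Suck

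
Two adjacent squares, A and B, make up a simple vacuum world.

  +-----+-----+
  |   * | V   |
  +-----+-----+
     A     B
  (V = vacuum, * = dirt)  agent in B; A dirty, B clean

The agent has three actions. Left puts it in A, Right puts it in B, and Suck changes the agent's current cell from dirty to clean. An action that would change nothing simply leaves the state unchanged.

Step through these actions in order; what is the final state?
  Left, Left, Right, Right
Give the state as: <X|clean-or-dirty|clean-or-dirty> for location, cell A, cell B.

step 1/4 (Left): <A|dirty|clean>
step 2/4 (Left): <A|dirty|clean>
step 3/4 (Right): <B|dirty|clean>
step 4/4 (Right): <B|dirty|clean>

<B|dirty|clean>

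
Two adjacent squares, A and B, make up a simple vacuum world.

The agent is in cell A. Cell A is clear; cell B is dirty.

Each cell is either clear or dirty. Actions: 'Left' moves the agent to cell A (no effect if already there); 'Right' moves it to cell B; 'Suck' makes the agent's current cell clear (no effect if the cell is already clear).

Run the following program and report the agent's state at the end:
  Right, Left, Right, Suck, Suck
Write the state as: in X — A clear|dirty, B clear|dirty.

in B — A clear, B clear

1) do Right; now in B — A clear, B dirty
2) do Left; now in A — A clear, B dirty
3) do Right; now in B — A clear, B dirty
4) do Suck; now in B — A clear, B clear
5) do Suck; now in B — A clear, B clear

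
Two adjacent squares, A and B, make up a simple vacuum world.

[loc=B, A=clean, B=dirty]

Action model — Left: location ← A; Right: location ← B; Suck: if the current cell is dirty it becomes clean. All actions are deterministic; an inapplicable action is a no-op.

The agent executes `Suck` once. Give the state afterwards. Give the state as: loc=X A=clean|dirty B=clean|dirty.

start: loc=B A=clean B=dirty
Suck (#1): loc=B A=clean B=clean

loc=B A=clean B=clean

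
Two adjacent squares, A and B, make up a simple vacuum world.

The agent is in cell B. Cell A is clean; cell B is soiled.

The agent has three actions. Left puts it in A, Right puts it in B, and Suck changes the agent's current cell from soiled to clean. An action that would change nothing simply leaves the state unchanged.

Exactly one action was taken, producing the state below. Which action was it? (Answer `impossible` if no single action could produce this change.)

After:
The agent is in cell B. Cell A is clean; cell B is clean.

Suck

try  Left: <A|clean|soiled>
try Right: <B|clean|soiled>
try  Suck: <B|clean|clean>  ← match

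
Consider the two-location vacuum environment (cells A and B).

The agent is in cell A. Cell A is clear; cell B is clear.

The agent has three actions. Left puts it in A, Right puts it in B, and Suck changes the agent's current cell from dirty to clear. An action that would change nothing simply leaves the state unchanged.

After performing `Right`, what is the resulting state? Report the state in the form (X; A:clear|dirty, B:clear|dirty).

start: (A; A:clear, B:clear)
t=1 Right ⇒ (B; A:clear, B:clear)

(B; A:clear, B:clear)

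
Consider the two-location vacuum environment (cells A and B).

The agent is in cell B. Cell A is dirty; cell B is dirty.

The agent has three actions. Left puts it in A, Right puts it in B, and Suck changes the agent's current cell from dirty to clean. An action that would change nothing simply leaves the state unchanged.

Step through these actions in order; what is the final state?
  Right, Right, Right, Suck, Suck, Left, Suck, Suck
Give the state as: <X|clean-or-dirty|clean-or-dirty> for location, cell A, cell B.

t=1 Right ⇒ <B|dirty|dirty>
t=2 Right ⇒ <B|dirty|dirty>
t=3 Right ⇒ <B|dirty|dirty>
t=4 Suck ⇒ <B|dirty|clean>
t=5 Suck ⇒ <B|dirty|clean>
t=6 Left ⇒ <A|dirty|clean>
t=7 Suck ⇒ <A|clean|clean>
t=8 Suck ⇒ <A|clean|clean>

<A|clean|clean>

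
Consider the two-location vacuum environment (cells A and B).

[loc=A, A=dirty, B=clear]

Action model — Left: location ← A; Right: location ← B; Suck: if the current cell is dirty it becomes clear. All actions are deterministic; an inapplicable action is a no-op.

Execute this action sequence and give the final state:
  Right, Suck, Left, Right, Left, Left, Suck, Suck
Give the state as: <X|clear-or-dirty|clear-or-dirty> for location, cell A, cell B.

<A|clear|clear>

1. Right → <B|dirty|clear>
2. Suck → <B|dirty|clear>
3. Left → <A|dirty|clear>
4. Right → <B|dirty|clear>
5. Left → <A|dirty|clear>
6. Left → <A|dirty|clear>
7. Suck → <A|clear|clear>
8. Suck → <A|clear|clear>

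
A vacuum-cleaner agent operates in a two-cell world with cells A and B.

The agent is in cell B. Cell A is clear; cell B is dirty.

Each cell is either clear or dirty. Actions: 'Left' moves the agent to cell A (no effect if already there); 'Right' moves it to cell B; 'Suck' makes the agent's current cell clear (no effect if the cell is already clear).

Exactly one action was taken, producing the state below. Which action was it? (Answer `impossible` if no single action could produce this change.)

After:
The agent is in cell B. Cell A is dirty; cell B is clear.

impossible

try  Left: <A|clear|dirty>
try Right: <B|clear|dirty>
try  Suck: <B|clear|clear>
no single action produces the after-state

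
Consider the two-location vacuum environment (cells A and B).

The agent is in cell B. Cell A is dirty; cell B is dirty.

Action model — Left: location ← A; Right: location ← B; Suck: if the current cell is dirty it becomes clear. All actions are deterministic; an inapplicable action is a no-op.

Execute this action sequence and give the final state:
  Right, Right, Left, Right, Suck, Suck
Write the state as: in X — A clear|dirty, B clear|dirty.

in B — A dirty, B clear

t=1 Right ⇒ in B — A dirty, B dirty
t=2 Right ⇒ in B — A dirty, B dirty
t=3 Left ⇒ in A — A dirty, B dirty
t=4 Right ⇒ in B — A dirty, B dirty
t=5 Suck ⇒ in B — A dirty, B clear
t=6 Suck ⇒ in B — A dirty, B clear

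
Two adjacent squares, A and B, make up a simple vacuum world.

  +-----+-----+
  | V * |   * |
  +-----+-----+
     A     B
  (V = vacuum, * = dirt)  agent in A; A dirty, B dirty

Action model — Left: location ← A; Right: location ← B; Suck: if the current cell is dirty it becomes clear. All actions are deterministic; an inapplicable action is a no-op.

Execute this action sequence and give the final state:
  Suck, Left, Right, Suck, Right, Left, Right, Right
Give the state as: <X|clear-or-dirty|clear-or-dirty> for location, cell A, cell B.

1) do Suck; now <A|clear|dirty>
2) do Left; now <A|clear|dirty>
3) do Right; now <B|clear|dirty>
4) do Suck; now <B|clear|clear>
5) do Right; now <B|clear|clear>
6) do Left; now <A|clear|clear>
7) do Right; now <B|clear|clear>
8) do Right; now <B|clear|clear>

<B|clear|clear>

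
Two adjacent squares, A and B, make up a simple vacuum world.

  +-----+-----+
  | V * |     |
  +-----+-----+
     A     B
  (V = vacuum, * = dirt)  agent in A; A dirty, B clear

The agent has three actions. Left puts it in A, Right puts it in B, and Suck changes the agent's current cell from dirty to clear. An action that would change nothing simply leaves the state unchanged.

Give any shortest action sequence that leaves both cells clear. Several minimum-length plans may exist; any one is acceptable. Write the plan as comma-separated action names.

t=1 Suck ⇒ <A|clear|clear>
min 1: A is dirty, one Suck

Suck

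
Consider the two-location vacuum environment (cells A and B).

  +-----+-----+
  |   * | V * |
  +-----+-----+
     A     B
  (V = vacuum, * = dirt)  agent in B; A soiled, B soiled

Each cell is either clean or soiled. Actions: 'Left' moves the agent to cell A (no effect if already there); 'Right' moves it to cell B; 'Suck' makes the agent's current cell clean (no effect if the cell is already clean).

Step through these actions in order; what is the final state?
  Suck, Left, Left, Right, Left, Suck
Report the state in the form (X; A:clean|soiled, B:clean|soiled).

(A; A:clean, B:clean)

1) do Suck; now (B; A:soiled, B:clean)
2) do Left; now (A; A:soiled, B:clean)
3) do Left; now (A; A:soiled, B:clean)
4) do Right; now (B; A:soiled, B:clean)
5) do Left; now (A; A:soiled, B:clean)
6) do Suck; now (A; A:clean, B:clean)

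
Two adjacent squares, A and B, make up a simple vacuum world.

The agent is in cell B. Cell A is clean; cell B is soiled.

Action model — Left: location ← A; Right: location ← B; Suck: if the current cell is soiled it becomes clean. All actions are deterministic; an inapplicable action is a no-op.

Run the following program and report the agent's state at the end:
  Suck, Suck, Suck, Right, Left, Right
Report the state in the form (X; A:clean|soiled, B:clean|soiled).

(B; A:clean, B:clean)

step 1/6 (Suck): (B; A:clean, B:clean)
step 2/6 (Suck): (B; A:clean, B:clean)
step 3/6 (Suck): (B; A:clean, B:clean)
step 4/6 (Right): (B; A:clean, B:clean)
step 5/6 (Left): (A; A:clean, B:clean)
step 6/6 (Right): (B; A:clean, B:clean)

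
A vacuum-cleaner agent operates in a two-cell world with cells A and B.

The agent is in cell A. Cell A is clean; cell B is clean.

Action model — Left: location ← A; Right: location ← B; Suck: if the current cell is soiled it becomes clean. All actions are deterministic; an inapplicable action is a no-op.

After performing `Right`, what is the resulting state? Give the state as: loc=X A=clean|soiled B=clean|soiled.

start: loc=A A=clean B=clean
Right (#1): loc=B A=clean B=clean

loc=B A=clean B=clean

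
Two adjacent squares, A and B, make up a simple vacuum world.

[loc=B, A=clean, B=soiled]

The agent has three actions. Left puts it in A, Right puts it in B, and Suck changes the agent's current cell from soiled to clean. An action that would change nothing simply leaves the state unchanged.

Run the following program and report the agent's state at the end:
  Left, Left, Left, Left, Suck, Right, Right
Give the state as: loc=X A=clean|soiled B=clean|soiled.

[1] after Left: loc=A A=clean B=soiled
[2] after Left: loc=A A=clean B=soiled
[3] after Left: loc=A A=clean B=soiled
[4] after Left: loc=A A=clean B=soiled
[5] after Suck: loc=A A=clean B=soiled
[6] after Right: loc=B A=clean B=soiled
[7] after Right: loc=B A=clean B=soiled

loc=B A=clean B=soiled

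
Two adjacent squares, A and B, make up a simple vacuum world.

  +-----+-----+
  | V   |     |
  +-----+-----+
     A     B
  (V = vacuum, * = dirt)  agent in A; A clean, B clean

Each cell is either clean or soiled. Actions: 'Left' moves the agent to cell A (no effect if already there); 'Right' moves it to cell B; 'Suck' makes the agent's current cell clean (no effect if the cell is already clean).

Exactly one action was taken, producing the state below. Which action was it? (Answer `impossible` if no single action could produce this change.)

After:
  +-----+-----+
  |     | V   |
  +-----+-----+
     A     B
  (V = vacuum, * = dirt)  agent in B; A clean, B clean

Right

try  Left: (A; A:clean, B:clean)
try Right: (B; A:clean, B:clean)  ← match
try  Suck: (A; A:clean, B:clean)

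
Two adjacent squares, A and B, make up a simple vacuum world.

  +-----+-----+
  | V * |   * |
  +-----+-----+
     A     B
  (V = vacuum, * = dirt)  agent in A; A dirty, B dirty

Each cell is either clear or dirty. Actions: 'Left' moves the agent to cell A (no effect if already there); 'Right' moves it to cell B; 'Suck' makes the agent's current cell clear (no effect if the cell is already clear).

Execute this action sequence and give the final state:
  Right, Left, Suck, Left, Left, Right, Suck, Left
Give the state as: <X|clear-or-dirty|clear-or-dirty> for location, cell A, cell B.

1) do Right; now <B|dirty|dirty>
2) do Left; now <A|dirty|dirty>
3) do Suck; now <A|clear|dirty>
4) do Left; now <A|clear|dirty>
5) do Left; now <A|clear|dirty>
6) do Right; now <B|clear|dirty>
7) do Suck; now <B|clear|clear>
8) do Left; now <A|clear|clear>

<A|clear|clear>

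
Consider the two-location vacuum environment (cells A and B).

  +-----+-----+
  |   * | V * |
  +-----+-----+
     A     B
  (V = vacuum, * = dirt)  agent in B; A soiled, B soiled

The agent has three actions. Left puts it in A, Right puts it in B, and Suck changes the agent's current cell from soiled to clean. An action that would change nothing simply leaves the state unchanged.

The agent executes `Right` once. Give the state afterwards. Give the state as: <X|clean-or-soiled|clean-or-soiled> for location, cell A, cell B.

start: <B|soiled|soiled>
t=1 Right ⇒ <B|soiled|soiled>

<B|soiled|soiled>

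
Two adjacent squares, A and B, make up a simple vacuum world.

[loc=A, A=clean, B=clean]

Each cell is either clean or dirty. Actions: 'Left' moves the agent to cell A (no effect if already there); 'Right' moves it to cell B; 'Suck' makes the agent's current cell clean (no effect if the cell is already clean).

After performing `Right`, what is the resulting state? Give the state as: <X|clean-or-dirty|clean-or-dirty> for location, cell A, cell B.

<B|clean|clean>

start: <A|clean|clean>
step 1/1 (Right): <B|clean|clean>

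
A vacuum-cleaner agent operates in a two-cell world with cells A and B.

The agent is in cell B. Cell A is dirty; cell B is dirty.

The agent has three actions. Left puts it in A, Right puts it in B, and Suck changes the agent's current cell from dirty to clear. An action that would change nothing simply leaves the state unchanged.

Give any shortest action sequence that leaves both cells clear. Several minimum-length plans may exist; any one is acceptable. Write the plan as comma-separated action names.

t=1 Suck ⇒ <B|dirty|clear>
t=2 Left ⇒ <A|dirty|clear>
t=3 Suck ⇒ <A|clear|clear>
min 3: Suck B + move + Suck A

Suck, Left, Suck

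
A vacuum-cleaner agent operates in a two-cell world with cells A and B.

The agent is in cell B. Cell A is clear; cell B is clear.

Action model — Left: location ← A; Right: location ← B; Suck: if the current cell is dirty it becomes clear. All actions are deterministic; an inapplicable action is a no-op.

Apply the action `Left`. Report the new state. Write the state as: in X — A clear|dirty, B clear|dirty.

start: in B — A clear, B clear
t=1 Left ⇒ in A — A clear, B clear

in A — A clear, B clear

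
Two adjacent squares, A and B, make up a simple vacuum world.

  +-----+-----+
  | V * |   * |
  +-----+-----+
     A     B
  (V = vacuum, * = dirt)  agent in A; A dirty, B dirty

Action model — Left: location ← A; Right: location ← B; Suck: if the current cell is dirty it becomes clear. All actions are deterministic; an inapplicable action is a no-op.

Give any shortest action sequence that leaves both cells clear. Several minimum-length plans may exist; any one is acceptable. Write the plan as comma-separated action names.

[1] after Suck: in A — A clear, B dirty
[2] after Right: in B — A clear, B dirty
[3] after Suck: in B — A clear, B clear
min 3: Suck A + move + Suck B

Suck, Right, Suck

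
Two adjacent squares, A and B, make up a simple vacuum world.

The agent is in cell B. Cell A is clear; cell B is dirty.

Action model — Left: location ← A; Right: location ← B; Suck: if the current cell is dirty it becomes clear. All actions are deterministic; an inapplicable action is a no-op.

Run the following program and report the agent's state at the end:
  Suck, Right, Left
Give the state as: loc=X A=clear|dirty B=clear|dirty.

loc=A A=clear B=clear

1. Suck → loc=B A=clear B=clear
2. Right → loc=B A=clear B=clear
3. Left → loc=A A=clear B=clear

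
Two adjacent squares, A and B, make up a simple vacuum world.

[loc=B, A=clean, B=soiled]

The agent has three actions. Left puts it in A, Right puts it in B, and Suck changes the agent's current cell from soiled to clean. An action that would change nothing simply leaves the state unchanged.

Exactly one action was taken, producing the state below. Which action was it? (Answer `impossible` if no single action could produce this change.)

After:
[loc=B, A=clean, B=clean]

Suck

try  Left: loc=A A=clean B=soiled
try Right: loc=B A=clean B=soiled
try  Suck: loc=B A=clean B=clean  ← match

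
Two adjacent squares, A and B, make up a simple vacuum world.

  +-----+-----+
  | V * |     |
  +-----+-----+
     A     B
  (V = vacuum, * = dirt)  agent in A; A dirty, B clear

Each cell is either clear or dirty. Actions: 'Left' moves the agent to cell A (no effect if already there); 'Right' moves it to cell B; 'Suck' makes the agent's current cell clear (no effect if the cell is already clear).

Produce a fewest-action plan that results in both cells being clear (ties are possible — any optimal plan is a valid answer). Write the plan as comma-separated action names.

1. Suck → in A — A clear, B clear
min 1: A is dirty, one Suck

Suck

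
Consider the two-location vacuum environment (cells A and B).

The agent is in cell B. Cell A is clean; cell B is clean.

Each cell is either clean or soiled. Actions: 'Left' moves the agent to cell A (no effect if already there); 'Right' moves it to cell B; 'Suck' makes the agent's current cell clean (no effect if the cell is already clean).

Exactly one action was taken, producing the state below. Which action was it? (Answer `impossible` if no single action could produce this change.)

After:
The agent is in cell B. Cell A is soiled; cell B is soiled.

impossible

try  Left: (A; A:clean, B:clean)
try Right: (B; A:clean, B:clean)
try  Suck: (B; A:clean, B:clean)
no single action produces the after-state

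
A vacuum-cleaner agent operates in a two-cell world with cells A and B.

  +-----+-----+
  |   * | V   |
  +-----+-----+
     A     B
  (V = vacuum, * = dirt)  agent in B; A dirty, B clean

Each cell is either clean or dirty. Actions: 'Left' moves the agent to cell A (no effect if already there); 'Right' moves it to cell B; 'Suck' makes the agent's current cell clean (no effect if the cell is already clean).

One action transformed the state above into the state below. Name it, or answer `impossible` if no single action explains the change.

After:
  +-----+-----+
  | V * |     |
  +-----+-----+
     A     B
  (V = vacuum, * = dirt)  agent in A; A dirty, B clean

Left

try  Left: <A|dirty|clean>  ← match
try Right: <B|dirty|clean>
try  Suck: <B|dirty|clean>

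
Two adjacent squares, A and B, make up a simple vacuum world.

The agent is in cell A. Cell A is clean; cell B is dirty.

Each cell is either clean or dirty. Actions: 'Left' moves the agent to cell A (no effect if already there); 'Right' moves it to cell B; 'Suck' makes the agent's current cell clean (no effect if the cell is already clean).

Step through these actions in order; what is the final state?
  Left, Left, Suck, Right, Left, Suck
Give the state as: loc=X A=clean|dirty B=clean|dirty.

[1] after Left: loc=A A=clean B=dirty
[2] after Left: loc=A A=clean B=dirty
[3] after Suck: loc=A A=clean B=dirty
[4] after Right: loc=B A=clean B=dirty
[5] after Left: loc=A A=clean B=dirty
[6] after Suck: loc=A A=clean B=dirty

loc=A A=clean B=dirty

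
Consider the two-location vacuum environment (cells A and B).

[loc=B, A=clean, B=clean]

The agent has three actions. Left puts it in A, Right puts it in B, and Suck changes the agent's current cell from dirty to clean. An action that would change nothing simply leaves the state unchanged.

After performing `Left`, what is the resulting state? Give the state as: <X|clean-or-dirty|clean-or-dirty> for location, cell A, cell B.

<A|clean|clean>

start: <B|clean|clean>
step 1/1 (Left): <A|clean|clean>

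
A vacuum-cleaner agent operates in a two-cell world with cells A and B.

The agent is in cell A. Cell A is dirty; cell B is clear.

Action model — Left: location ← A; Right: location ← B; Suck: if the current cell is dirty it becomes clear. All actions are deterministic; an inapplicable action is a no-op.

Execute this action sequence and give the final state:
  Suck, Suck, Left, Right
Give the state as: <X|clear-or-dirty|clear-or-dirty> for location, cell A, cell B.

<B|clear|clear>

t=1 Suck ⇒ <A|clear|clear>
t=2 Suck ⇒ <A|clear|clear>
t=3 Left ⇒ <A|clear|clear>
t=4 Right ⇒ <B|clear|clear>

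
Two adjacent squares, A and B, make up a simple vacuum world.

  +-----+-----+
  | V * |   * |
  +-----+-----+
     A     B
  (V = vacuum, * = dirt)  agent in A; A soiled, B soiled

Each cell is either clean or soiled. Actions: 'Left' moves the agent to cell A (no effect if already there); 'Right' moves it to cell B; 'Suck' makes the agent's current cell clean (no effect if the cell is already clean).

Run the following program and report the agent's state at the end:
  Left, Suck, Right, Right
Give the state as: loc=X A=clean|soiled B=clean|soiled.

[1] after Left: loc=A A=soiled B=soiled
[2] after Suck: loc=A A=clean B=soiled
[3] after Right: loc=B A=clean B=soiled
[4] after Right: loc=B A=clean B=soiled

loc=B A=clean B=soiled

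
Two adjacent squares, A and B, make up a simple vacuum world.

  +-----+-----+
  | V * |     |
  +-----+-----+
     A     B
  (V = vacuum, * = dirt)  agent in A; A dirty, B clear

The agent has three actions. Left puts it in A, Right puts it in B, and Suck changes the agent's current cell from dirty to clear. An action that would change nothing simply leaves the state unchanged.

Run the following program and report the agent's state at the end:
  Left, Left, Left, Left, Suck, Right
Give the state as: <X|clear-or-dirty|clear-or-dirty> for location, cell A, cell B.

<B|clear|clear>

1. Left → <A|dirty|clear>
2. Left → <A|dirty|clear>
3. Left → <A|dirty|clear>
4. Left → <A|dirty|clear>
5. Suck → <A|clear|clear>
6. Right → <B|clear|clear>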